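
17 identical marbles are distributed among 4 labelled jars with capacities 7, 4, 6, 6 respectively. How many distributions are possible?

80

Without the upper bounds there are C(20,3) = 1140 ways to split 17 among 4 jars.
Subtract solutions that violate a single cap (substitute x_i' = x_i − (cap_i+1)): x_1 ≥ 8 gives C(12,3) = 220; x_2 ≥ 5 gives C(15,3) = 455; x_3 ≥ 7 gives C(13,3) = 286; x_4 ≥ 7 gives C(13,3) = 286. Together 1247.
Add back pairs where two caps are both exceeded: 35 + 10 + 10 + 56 + 56 + 20 = 187.
By inclusion–exclusion the count is 1140 − 1247 + 187 = 80.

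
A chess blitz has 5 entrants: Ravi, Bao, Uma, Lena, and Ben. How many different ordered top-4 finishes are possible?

This is an ordered selection of 4 from 5: P(5,4).
That gives 5 × 4 × 3 × 2 = 120.

120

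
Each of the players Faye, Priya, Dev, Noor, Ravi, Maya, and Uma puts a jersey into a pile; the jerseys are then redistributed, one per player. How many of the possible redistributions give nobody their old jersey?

Count assignments avoiding every fixed point. For any j of the 7 players fixed to their old jersey, the other 7−j can be arranged in (7−j)! ways.
By inclusion–exclusion this is Σ_{j=0}^{7} (−1)^j C(7,j)·(7−j)!.
Computing: 5040 − 5040 + 2520 − 840 + 210 − 42 + 7 − 1 = 1854.

1854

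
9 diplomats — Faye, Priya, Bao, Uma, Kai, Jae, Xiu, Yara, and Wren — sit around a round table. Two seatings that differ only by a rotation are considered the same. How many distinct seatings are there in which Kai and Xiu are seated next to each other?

Glue Kai and Xiu into a block (2 internal orders). Seating 8 units around a circle gives (7)! arrangements.
So 2 × (7)! = 2 × 5040 = 10080.

10080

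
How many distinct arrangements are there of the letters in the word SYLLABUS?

10080

The 8 letters of SYLLABUS have repeats: L appearing twice and S appearing twice.
The number of distinct arrangements is 8!/(2!·2!) = 40320/4 = 10080.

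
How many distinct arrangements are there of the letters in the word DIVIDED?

Letter multiplicities in DIVIDED: D×3, E×1, I×2, V×1.
Dividing 7! = 5040 by 3!·2! = 12 for the repeated letters gives 420.

420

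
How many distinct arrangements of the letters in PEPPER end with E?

20

Fix E in the last position and arrange the remaining 5 letters.
Those 5 letters have P appearing 3 times, giving (5)!/(3!) = 20.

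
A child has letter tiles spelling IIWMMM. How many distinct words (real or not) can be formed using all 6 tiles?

Letter multiplicities in IIWMMM: I×2, M×3, W×1.
So there are 6! / (3!·2!) = 60 distinguishable arrangements.

60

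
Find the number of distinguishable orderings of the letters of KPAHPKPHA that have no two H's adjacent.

5880

Total arrangements of KPAHPKPHA: 9!/(3!·2!·2!·2!) = 7560.
Arrangements with the H's together: treat HH as one letter, giving (8)!/(3!·2!·2!) = 1680.
Hence 7560 − 1680 = 5880.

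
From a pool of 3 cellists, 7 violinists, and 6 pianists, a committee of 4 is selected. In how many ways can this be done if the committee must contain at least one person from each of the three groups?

819

With no constraint there are C(16,4) = 1820 possible selections.
Subtract selections that omit an entire group: no cellists → C(13,4) = 715; no violinists → C(9,4) = 126; no pianists → C(10,4) = 210.
Add back selections omitting two groups (i.e. drawn from a single group): C(3,4) + C(7,4) + C(6,4) = 50.
By inclusion–exclusion: 1820 − 1051 + 50 = 819.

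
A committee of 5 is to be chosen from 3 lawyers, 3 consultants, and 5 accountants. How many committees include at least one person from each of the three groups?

Unrestricted: C(11,5) = 462 ways to pick any 5 of the 11.
Selections missing a whole group: no lawyers → C(8,5) = 56; no consultants → C(8,5) = 56; no accountants → C(6,5) = 6.
Add back selections omitting two groups (i.e. drawn from a single group): C(3,5) + C(3,5) + C(5,5) = 1.
By inclusion–exclusion: 462 − 118 + 1 = 345.

345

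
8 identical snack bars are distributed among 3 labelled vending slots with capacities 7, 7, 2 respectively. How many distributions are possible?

By stars and bars, unrestricted non-negative solutions to x_1+…+x_3 = 8 number C(8+2,2) = 45.
Subtract solutions that violate a single cap (substitute x_i' = x_i − (cap_i+1)): x_1 ≥ 8 gives C(2,2) = 1; x_2 ≥ 8 gives C(2,2) = 1; x_3 ≥ 3 gives C(7,2) = 21. Together 23.
No two caps can be exceeded simultaneously, so the pair terms are all 0.
By inclusion–exclusion the count is 45 − 23 + 0 = 22.

22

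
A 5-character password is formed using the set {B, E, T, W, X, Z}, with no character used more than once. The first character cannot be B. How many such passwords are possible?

The first character has 6−1 = 5 choices (anything except B).
The remaining 4 characters are filled from the other 5 symbols without repetition: 5 × 4 × 3 × 2 = 120.
Total: 5 × 120 = 600.

600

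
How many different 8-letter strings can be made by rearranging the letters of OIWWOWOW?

Letter multiplicities in OIWWOWOW: I×1, O×3, W×4.
So there are 8! / (4!·3!) = 280 distinguishable arrangements.

280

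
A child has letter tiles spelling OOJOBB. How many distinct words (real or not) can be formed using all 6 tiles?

The 6 letters of OOJOBB have repeats: B appearing twice and O appearing 3 times.
The number of distinct arrangements is 6!/(3!·2!) = 720/12 = 60.

60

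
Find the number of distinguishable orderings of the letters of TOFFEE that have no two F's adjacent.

120

There are 6!/(2!·2!) = 180 arrangements of TOFFEE in total.
Arrangements with the F's together: treat FF as one letter, giving (5)!/(2!) = 60.
Hence 180 − 60 = 120.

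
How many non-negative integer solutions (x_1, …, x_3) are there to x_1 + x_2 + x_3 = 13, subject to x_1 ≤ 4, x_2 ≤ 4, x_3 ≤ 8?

Ignoring the caps, the number of non-negative solutions to x_1+…+x_3 = 13 is C(15,2) = 105.
Subtract solutions that violate a single cap (substitute x_i' = x_i − (cap_i+1)): x_1 ≥ 5 gives C(10,2) = 45; x_2 ≥ 5 gives C(10,2) = 45; x_3 ≥ 9 gives C(6,2) = 15. Together 105.
Add back pairs where two caps are both exceeded: 10 + 0 + 0 = 10.
By inclusion–exclusion the count is 105 − 105 + 10 = 10.

10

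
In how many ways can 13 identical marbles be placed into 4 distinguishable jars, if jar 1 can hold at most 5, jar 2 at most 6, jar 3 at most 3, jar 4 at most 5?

Ignoring the caps, the number of non-negative solutions to x_1+…+x_4 = 13 is C(16,3) = 560.
Subtract solutions that violate a single cap (substitute x_i' = x_i − (cap_i+1)): x_1 ≥ 6 gives C(10,3) = 120; x_2 ≥ 7 gives C(9,3) = 84; x_3 ≥ 4 gives C(12,3) = 220; x_4 ≥ 6 gives C(10,3) = 120. Together 544.
Add back pairs where two caps are both exceeded: 1 + 20 + 4 + 10 + 1 + 20 = 56.
By inclusion–exclusion the count is 560 − 544 + 56 = 72.

72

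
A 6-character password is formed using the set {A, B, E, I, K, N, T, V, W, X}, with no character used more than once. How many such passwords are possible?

With no repetition, fill the 6 characters in order: 10 choices, then 9, down to 5.
10 × 9 × 8 × 7 × 6 × 5 = 151200.

151200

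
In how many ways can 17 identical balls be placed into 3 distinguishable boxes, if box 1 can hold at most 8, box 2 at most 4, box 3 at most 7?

Without the upper bounds there are C(19,2) = 171 ways to split 17 among 3 boxes.
Subtract solutions that violate a single cap (substitute x_i' = x_i − (cap_i+1)): x_1 ≥ 9 gives C(10,2) = 45; x_2 ≥ 5 gives C(14,2) = 91; x_3 ≥ 8 gives C(11,2) = 55. Together 191.
Add back pairs where two caps are both exceeded: 10 + 1 + 15 = 26.
By inclusion–exclusion the count is 171 − 191 + 26 = 6.

6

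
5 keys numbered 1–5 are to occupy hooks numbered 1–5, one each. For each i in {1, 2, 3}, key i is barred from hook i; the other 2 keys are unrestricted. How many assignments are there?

64

Let Aᵢ (for i ∈ {1, 2, 3}) be the placements that put key i in its forbidden hook. Any j of these fix j positions, leaving (5−j)! ways to fill the rest, and there are C(3,j) ways to pick which j.
By inclusion–exclusion, the number of valid placements is Σ_{j=0}^{3} (−1)^j C(3,j)·(5−j)!.
Computing: 120 − 72 + 18 − 2 = 64.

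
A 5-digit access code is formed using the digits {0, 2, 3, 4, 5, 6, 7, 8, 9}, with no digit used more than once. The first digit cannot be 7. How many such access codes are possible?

The first digit has 9−1 = 8 choices (anything except 7).
The remaining 4 digits are filled from the other 8 symbols without repetition: 8 × 7 × 6 × 5 = 1680.
Total: 8 × 1680 = 13440.

13440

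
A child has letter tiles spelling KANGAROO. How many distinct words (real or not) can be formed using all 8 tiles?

10080

KANGAROO has 8 letters with A appearing twice and O appearing twice.
Dividing 8! = 40320 by 2!·2! = 4 for the repeated letters gives 10080.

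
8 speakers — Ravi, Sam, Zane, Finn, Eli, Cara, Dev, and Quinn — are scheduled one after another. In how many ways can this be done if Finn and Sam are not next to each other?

30240

Of the 8! = 40320 arrangements, those with Finn and Sam adjacent number 2 × 7! = 10080 (treat the pair as a block with 2 internal orders).
So 40320 − 10080 = 30240 arrangements keep them apart.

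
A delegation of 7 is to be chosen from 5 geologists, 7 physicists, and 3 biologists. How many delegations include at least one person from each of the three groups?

With no constraint there are C(15,7) = 6435 possible selections.
Subtract selections that omit an entire group: no geologists → C(10,7) = 120; no physicists → C(8,7) = 8; no biologists → C(12,7) = 792.
Add back selections omitting two groups (i.e. drawn from a single group): C(5,7) + C(7,7) + C(3,7) = 1.
By inclusion–exclusion: 6435 − 920 + 1 = 5516.

5516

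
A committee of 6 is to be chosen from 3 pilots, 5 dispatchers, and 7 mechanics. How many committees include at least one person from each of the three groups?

With no constraint there are C(15,6) = 5005 possible selections.
Subtract selections that omit an entire group: no pilots → C(12,6) = 924; no dispatchers → C(10,6) = 210; no mechanics → C(8,6) = 28.
Add back selections omitting two groups (i.e. drawn from a single group): C(3,6) + C(5,6) + C(7,6) = 7.
By inclusion–exclusion: 5005 − 1162 + 7 = 3850.

3850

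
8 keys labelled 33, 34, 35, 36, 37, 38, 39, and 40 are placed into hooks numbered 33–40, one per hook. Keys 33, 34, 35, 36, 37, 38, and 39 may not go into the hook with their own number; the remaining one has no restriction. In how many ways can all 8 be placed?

Let Aᵢ (for 33 ≤ i ≤ 39) be the placements that put key i in its forbidden hook. Any j of these fix j positions, leaving (8−j)! ways to fill the rest, and there are C(7,j) ways to pick which j.
By inclusion–exclusion, the number of valid placements is Σ_{j=0}^{7} (−1)^j C(7,j)·(8−j)!.
Computing: 40320 − 35280 + 15120 − 4200 + 840 − 126 + 14 − 1 = 16687.

16687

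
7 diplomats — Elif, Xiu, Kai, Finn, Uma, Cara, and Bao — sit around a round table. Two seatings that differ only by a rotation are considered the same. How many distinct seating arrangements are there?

Around a circle, 7 distinct people have 7!/7 = (6)! = 720 rotationally distinct seatings.

720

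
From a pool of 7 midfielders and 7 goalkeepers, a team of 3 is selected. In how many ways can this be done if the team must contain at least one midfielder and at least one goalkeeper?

294

Total 3-person selections from all 14: C(14,3) = 364.
Selections missing a whole group: no midfielders → C(7,3) = 35; no goalkeepers → C(7,3) = 35.
Both groups omitted at once is impossible, so 364 − 70 = 294.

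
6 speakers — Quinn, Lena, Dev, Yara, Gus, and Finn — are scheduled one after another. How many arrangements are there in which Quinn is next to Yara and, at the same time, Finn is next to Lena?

Treat {Quinn,Yara} as one block (2 orders) and {Finn,Lena} as another (2 orders).
That leaves 4 units to arrange: 2 × 2 × 4! = 4 × 24 = 96.

96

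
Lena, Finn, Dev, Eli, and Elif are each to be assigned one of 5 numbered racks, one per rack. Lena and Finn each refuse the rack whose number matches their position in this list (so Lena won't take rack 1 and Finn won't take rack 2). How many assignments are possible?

Let Aᵢ (for i ∈ {1, 2}) be the placements that put person i in their forbidden rack. Any j of these fix j positions, leaving (5−j)! ways to fill the rest, and there are C(2,j) ways to pick which j.
By inclusion–exclusion, the number of valid placements is Σ_{j=0}^{2} (−1)^j C(2,j)·(5−j)!.
Computing: 120 − 48 + 6 = 78.

78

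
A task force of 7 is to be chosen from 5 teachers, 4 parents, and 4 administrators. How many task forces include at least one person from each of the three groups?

Total 7-person selections from all 13: C(13,7) = 1716.
Selections missing a whole group: no teachers → C(8,7) = 8; no parents → C(9,7) = 36; no administrators → C(9,7) = 36.
Add back selections omitting two groups (i.e. drawn from a single group): C(5,7) + C(4,7) + C(4,7) = 0.
By inclusion–exclusion: 1716 − 80 + 0 = 1636.

1636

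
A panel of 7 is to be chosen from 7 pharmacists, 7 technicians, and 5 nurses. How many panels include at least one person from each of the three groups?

Unrestricted: C(19,7) = 50388 ways to pick any 7 of the 19.
Selections missing a whole group: no pharmacists → C(12,7) = 792; no technicians → C(12,7) = 792; no nurses → C(14,7) = 3432.
Add back selections omitting two groups (i.e. drawn from a single group): C(7,7) + C(7,7) + C(5,7) = 2.
By inclusion–exclusion: 50388 − 5016 + 2 = 45374.

45374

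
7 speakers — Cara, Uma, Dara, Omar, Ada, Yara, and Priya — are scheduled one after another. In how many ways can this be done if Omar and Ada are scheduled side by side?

1440

Glue Omar and Ada into one block (2 internal orders), leaving 6 units to arrange in a row.
So the count is 2·(6)! = 1440.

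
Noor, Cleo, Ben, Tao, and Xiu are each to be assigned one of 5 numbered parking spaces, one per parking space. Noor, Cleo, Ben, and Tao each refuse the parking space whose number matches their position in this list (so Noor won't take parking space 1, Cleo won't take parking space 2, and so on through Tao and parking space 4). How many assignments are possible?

53

Let Aᵢ (for 1 ≤ i ≤ 4) be the placements that put person i in their forbidden parking space. Any j of these fix j positions, leaving (5−j)! ways to fill the rest, and there are C(4,j) ways to pick which j.
By inclusion–exclusion, the number of valid placements is Σ_{j=0}^{4} (−1)^j C(4,j)·(5−j)!.
Computing: 120 − 96 + 36 − 8 + 1 = 53.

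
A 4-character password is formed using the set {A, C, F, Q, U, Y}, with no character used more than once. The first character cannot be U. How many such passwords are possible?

The first character has 6−1 = 5 choices (anything except U).
The remaining 3 characters are filled from the other 5 symbols without repetition: 5 × 4 × 3 = 60.
Total: 5 × 60 = 300.

300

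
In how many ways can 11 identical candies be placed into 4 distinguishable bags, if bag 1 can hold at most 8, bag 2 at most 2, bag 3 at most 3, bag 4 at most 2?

26

By stars and bars, unrestricted non-negative solutions to x_1+…+x_4 = 11 number C(11+3,3) = 364.
Subtract solutions that violate a single cap (substitute x_i' = x_i − (cap_i+1)): x_1 ≥ 9 gives C(5,3) = 10; x_2 ≥ 3 gives C(11,3) = 165; x_3 ≥ 4 gives C(10,3) = 120; x_4 ≥ 3 gives C(11,3) = 165. Together 460.
Add back pairs where two caps are both exceeded: 0 + 0 + 0 + 35 + 56 + 35 = 126.
Subtract triples: 0 + 0 + 0 + 4 = 4.
By inclusion–exclusion the count is 364 − 460 + 126 − 4 = 26.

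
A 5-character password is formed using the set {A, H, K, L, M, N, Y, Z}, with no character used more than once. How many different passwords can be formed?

6720

With no repetition, fill the 5 characters in order: 8 choices, then 7, down to 4.
That product is 8 × 7 × 6 × 5 × 4 = 6720.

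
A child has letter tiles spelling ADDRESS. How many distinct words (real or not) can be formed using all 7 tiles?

ADDRESS has 7 letters with D appearing twice and S appearing twice.
Dividing 7! = 5040 by 2!·2! = 4 for the repeated letters gives 1260.

1260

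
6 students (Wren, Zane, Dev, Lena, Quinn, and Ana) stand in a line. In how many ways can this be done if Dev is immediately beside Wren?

Glue Dev and Wren into one block (2 internal orders), leaving 5 units to arrange in a row.
So the count is 2·(5)! = 240.

240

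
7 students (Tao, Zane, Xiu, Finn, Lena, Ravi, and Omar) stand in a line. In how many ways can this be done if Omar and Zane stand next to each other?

Treat {Omar, Zane} as a single unit. There are 6 units to order, and the pair itself can be ordered 2 ways.
That gives 2 × 6! = 2 × 720 = 1440.

1440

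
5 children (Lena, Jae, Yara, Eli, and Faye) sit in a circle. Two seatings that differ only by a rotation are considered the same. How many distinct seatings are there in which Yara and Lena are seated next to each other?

Treat {Yara, Lena} as one unit (2 internal orders) and seat the resulting 4 units around the table: (3)! circular arrangements.
So 2 × (3)! = 2 × 6 = 12.

12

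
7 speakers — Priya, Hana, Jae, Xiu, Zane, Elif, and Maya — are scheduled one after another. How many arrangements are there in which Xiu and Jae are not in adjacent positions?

3600

Of the 7! = 5040 arrangements, those with Xiu and Jae adjacent number 2 × 6! = 1440 (treat the pair as a block with 2 internal orders).
So 5040 − 1440 = 3600 arrangements keep them apart.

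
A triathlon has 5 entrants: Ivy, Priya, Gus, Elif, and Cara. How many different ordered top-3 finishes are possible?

There are 5 choices for 1st place, 4 for 2nd, and 3 for 3rd.
That gives 5 × 4 × 3 = 60.

60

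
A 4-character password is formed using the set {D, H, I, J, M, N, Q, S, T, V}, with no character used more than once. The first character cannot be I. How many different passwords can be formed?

The first character has 10−1 = 9 choices (anything except I).
The remaining 3 characters are filled from the other 9 symbols without repetition: 9 × 8 × 7 = 504.
Total: 9 × 504 = 4536.

4536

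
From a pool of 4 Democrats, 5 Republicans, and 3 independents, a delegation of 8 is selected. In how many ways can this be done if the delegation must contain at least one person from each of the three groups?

485

Total 8-person selections from all 12: C(12,8) = 495.
Subtract selections that omit an entire group: no Democrats → C(8,8) = 1; no Republicans → C(7,8) = 0; no independents → C(9,8) = 9.
Add back selections omitting two groups (i.e. drawn from a single group): C(4,8) + C(5,8) + C(3,8) = 0.
By inclusion–exclusion: 495 − 10 + 0 = 485.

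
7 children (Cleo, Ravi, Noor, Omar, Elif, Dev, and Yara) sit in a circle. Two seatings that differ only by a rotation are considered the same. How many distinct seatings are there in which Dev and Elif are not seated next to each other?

Without the restriction there are (6)! = 720 seatings.
Seatings with Dev beside Elif: treat them as a block with 2 internal orders, giving 2 × (5)! = 240.
Subtracting, 720 − 240 = 480.

480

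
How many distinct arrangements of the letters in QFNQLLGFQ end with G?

1680

With the last slot taken by G, it remains to arrange the other 8 letters (QFNQLLFQ).
Those 8 letters have F appearing twice, L appearing twice, and Q appearing 3 times, giving (8)!/(3!·2!·2!) = 1680.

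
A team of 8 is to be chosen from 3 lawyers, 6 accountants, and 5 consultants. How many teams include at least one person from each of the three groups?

Total 8-person selections from all 14: C(14,8) = 3003.
Selections missing a whole group: no lawyers → C(11,8) = 165; no accountants → C(8,8) = 1; no consultants → C(9,8) = 9.
Add back selections omitting two groups (i.e. drawn from a single group): C(3,8) + C(6,8) + C(5,8) = 0.
By inclusion–exclusion: 3003 − 175 + 0 = 2828.

2828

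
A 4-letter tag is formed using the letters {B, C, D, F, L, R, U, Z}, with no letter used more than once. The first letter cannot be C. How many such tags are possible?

The first letter has 8−1 = 7 choices (anything except C).
The remaining 3 letters are filled from the other 7 symbols without repetition: 7 × 6 × 5 = 210.
Total: 7 × 210 = 1470.

1470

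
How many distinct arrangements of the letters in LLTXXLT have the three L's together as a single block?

30

Treat the 3 copies of L as a single block. The multiset to arrange is then {LLL, T, T, X, X}, 5 items in all.
That gives (5)!/(2!·2!) = 30 arrangements.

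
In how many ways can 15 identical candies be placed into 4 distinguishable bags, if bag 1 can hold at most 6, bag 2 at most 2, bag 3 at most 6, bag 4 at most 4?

Without the upper bounds there are C(18,3) = 816 ways to split 15 among 4 bags.
Subtract solutions that violate a single cap (substitute x_i' = x_i − (cap_i+1)): x_1 ≥ 7 gives C(11,3) = 165; x_2 ≥ 3 gives C(15,3) = 455; x_3 ≥ 7 gives C(11,3) = 165; x_4 ≥ 5 gives C(13,3) = 286. Together 1071.
Add back pairs where two caps are both exceeded: 56 + 4 + 20 + 56 + 120 + 20 = 276.
Subtract triples: 0 + 1 + 0 + 1 = 2.
By inclusion–exclusion the count is 816 − 1071 + 276 − 2 = 19.

19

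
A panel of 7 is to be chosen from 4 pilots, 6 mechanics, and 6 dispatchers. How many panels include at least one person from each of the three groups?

10408

Unrestricted: C(16,7) = 11440 ways to pick any 7 of the 16.
Subtract selections that omit an entire group: no pilots → C(12,7) = 792; no mechanics → C(10,7) = 120; no dispatchers → C(10,7) = 120.
Add back selections omitting two groups (i.e. drawn from a single group): C(4,7) + C(6,7) + C(6,7) = 0.
By inclusion–exclusion: 11440 − 1032 + 0 = 10408.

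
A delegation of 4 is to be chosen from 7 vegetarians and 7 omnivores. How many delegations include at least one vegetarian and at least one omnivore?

931

With no constraint there are C(14,4) = 1001 possible selections.
Selections missing a whole group: no vegetarians → C(7,4) = 35; no omnivores → C(7,4) = 35.
Both groups omitted at once is impossible, so 1001 − 70 = 931.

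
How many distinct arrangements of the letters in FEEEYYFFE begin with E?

With the first slot taken by E, it remains to arrange the other 8 letters (FEEYYFFE).
Those 8 letters have E appearing 3 times, F appearing 3 times, and Y appearing twice, giving (8)!/(3!·3!·2!) = 560.

560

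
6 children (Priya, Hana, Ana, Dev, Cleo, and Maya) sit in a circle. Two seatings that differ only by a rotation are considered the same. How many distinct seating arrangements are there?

Seat Priya anywhere (absorbing the rotational symmetry), then permute the other 5: (5)! = 120.

120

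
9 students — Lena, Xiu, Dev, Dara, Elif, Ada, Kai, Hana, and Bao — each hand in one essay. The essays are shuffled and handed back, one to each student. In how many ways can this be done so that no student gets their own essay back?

133496

Count assignments avoiding every fixed point. For any j of the 9 students fixed to their own essay, the other 9−j can be arranged in (9−j)! ways.
By inclusion–exclusion this is Σ_{j=0}^{9} (−1)^j C(9,j)·(9−j)!.
Computing: 362880 − 362880 + 181440 − 60480 + 15120 − 3024 + 504 − 72 + 9 − 1 = 133496.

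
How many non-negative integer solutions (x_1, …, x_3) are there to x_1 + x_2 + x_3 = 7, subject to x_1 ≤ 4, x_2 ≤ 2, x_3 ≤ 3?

Ignoring the caps, the number of non-negative solutions to x_1+…+x_3 = 7 is C(9,2) = 36.
Subtract solutions that violate a single cap (substitute x_i' = x_i − (cap_i+1)): x_1 ≥ 5 gives C(4,2) = 6; x_2 ≥ 3 gives C(6,2) = 15; x_3 ≥ 4 gives C(5,2) = 10. Together 31.
Add back pairs where two caps are both exceeded: 0 + 0 + 1 = 1.
By inclusion–exclusion the count is 36 − 31 + 1 = 6.

6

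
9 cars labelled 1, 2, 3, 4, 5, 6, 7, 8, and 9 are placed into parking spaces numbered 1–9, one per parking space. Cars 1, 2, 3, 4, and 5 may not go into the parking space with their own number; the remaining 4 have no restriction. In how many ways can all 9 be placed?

Let Aᵢ (for 1 ≤ i ≤ 5) be the placements that put car i in its forbidden parking space. Any j of these fix j positions, leaving (9−j)! ways to fill the rest, and there are C(5,j) ways to pick which j.
By inclusion–exclusion, the number of valid placements is Σ_{j=0}^{5} (−1)^j C(5,j)·(9−j)!.
Computing: 362880 − 201600 + 50400 − 7200 + 600 − 24 = 205056.

205056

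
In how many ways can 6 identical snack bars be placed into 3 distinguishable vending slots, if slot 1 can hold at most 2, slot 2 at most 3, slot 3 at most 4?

Without the upper bounds there are C(8,2) = 28 ways to split 6 among 3 vending slots.
Subtract solutions that violate a single cap (substitute x_i' = x_i − (cap_i+1)): x_1 ≥ 3 gives C(5,2) = 10; x_2 ≥ 4 gives C(4,2) = 6; x_3 ≥ 5 gives C(3,2) = 3. Together 19.
No two caps can be exceeded simultaneously, so the pair terms are all 0.
By inclusion–exclusion the count is 28 − 19 + 0 = 9.

9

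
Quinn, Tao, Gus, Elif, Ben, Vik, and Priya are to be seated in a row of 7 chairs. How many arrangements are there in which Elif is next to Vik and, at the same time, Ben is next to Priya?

Treat {Elif,Vik} as one block (2 orders) and {Ben,Priya} as another (2 orders).
That leaves 5 units to arrange: 2 × 2 × 5! = 4 × 120 = 480.

480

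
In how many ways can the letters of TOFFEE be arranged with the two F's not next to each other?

There are 6!/(2!·2!) = 180 arrangements of TOFFEE in total.
If the two F's are adjacent, glue them into one block, leaving 5 items to arrange: (5)!/(2!) = 60 ways.
Subtracting, 180 − 60 = 120 arrangements keep the F's apart.

120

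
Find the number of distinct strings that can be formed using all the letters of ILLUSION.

10080

ILLUSION has 8 letters with I appearing twice and L appearing twice.
Dividing 8! = 40320 by 2!·2! = 4 for the repeated letters gives 10080.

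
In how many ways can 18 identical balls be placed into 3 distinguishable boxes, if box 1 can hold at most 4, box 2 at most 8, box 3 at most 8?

Without the upper bounds there are C(20,2) = 190 ways to split 18 among 3 boxes.
Subtract solutions that violate a single cap (substitute x_i' = x_i − (cap_i+1)): x_1 ≥ 5 gives C(15,2) = 105; x_2 ≥ 9 gives C(11,2) = 55; x_3 ≥ 9 gives C(11,2) = 55. Together 215.
Add back pairs where two caps are both exceeded: 15 + 15 + 1 = 31.
By inclusion–exclusion the count is 190 − 215 + 31 = 6.

6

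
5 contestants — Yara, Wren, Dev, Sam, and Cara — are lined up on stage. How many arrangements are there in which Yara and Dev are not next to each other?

Of the 5! = 120 arrangements, those with Yara and Dev adjacent number 2 × 4! = 48 (treat the pair as a block with 2 internal orders).
Complementary counting: 120 − 48 = 72.

72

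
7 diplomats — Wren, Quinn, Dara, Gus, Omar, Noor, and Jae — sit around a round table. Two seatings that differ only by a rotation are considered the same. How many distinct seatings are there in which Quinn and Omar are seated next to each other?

Glue Quinn and Omar into a block (2 internal orders). Seating 6 units around a circle gives (5)! arrangements.
So 2 × (5)! = 2 × 120 = 240.

240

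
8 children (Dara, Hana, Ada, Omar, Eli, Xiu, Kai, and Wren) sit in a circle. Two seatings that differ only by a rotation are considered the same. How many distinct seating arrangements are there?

Fix one person's seat to break rotational symmetry; the remaining 7 people can be arranged in (7)! = 5040 ways.

5040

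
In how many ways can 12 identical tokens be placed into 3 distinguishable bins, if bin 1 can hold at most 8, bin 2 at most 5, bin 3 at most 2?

Without the upper bounds there are C(14,2) = 91 ways to split 12 among 3 bins.
Subtract solutions that violate a single cap (substitute x_i' = x_i − (cap_i+1)): x_1 ≥ 9 gives C(5,2) = 10; x_2 ≥ 6 gives C(8,2) = 28; x_3 ≥ 3 gives C(11,2) = 55. Together 93.
Add back pairs where two caps are both exceeded: 0 + 1 + 10 = 11.
By inclusion–exclusion the count is 91 − 93 + 11 = 9.

9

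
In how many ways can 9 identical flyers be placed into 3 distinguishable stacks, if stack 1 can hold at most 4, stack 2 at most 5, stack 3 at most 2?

Without the upper bounds there are C(11,2) = 55 ways to split 9 among 3 stacks.
Subtract solutions that violate a single cap (substitute x_i' = x_i − (cap_i+1)): x_1 ≥ 5 gives C(6,2) = 15; x_2 ≥ 6 gives C(5,2) = 10; x_3 ≥ 3 gives C(8,2) = 28. Together 53.
Add back pairs where two caps are both exceeded: 0 + 3 + 1 = 4.
By inclusion–exclusion the count is 55 − 53 + 4 = 6.

6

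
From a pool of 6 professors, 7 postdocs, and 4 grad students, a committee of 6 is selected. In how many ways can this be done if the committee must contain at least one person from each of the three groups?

Total 6-person selections from all 17: C(17,6) = 12376.
Selections missing a whole group: no professors → C(11,6) = 462; no postdocs → C(10,6) = 210; no grad students → C(13,6) = 1716.
Add back selections omitting two groups (i.e. drawn from a single group): C(6,6) + C(7,6) + C(4,6) = 8.
By inclusion–exclusion: 12376 − 2388 + 8 = 9996.

9996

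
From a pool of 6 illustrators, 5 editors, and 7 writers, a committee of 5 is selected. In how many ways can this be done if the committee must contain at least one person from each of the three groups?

6055

Total 5-person selections from all 18: C(18,5) = 8568.
Selections missing a whole group: no illustrators → C(12,5) = 792; no editors → C(13,5) = 1287; no writers → C(11,5) = 462.
Add back selections omitting two groups (i.e. drawn from a single group): C(6,5) + C(5,5) + C(7,5) = 28.
By inclusion–exclusion: 8568 − 2541 + 28 = 6055.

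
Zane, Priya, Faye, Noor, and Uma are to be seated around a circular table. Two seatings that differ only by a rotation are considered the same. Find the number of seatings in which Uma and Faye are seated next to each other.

Treat {Uma, Faye} as one unit (2 internal orders) and seat the resulting 4 units around the table: (3)! circular arrangements.
So 2 × (3)! = 2 × 6 = 12.

12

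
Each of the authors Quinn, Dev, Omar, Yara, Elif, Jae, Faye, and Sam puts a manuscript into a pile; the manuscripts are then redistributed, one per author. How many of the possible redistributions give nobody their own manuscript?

14833

Count assignments avoiding every fixed point. For any j of the 8 authors fixed to their own manuscript, the other 8−j can be arranged in (8−j)! ways.
By inclusion–exclusion this is Σ_{j=0}^{8} (−1)^j C(8,j)·(8−j)!.
Computing: 40320 − 40320 + 20160 − 6720 + 1680 − 336 + 56 − 8 + 1 = 14833.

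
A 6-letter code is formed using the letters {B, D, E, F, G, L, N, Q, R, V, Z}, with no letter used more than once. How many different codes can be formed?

Choose and order 6 of the 11 symbols: the first letter has 11 options, the next 10, and so on down to 6.
That product is 11 × 10 × 9 × 8 × 7 × 6 = 332640.

332640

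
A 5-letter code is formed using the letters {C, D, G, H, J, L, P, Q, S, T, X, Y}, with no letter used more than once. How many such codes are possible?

95040

Choose and order 5 of the 12 symbols: the first letter has 12 options, the next 11, and so on down to 8.
12 × 11 × 10 × 9 × 8 = 95040.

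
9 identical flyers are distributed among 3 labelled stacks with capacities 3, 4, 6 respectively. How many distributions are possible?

Ignoring the caps, the number of non-negative solutions to x_1+…+x_3 = 9 is C(11,2) = 55.
Subtract solutions that violate a single cap (substitute x_i' = x_i − (cap_i+1)): x_1 ≥ 4 gives C(7,2) = 21; x_2 ≥ 5 gives C(6,2) = 15; x_3 ≥ 7 gives C(4,2) = 6. Together 42.
Add back pairs where two caps are both exceeded: 1 + 0 + 0 = 1.
By inclusion–exclusion the count is 55 − 42 + 1 = 14.

14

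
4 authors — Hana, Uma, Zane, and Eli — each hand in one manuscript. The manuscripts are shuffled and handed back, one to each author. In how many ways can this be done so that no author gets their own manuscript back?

9

Count assignments avoiding every fixed point. For any j of the 4 authors fixed to their own manuscript, the other 4−j can be arranged in (4−j)! ways.
By inclusion–exclusion this is Σ_{j=0}^{4} (−1)^j C(4,j)·(4−j)!.
Computing: 24 − 24 + 12 − 4 + 1 = 9.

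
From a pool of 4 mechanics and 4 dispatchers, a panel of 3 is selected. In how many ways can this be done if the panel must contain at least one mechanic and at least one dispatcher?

48

Total 3-person selections from all 8: C(8,3) = 56.
Subtract selections that omit an entire group: no mechanics → C(4,3) = 4; no dispatchers → C(4,3) = 4.
Both groups omitted at once is impossible, so 56 − 8 = 48.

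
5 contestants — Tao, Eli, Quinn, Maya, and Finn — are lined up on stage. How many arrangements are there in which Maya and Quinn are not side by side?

Of the 5! = 120 arrangements, those with Maya and Quinn adjacent number 2 × 4! = 48 (treat the pair as a block with 2 internal orders).
Complementary counting: 120 − 48 = 72.

72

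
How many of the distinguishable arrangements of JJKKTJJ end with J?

60

With the last slot taken by J, it remains to arrange the other 6 letters (JKKTJJ).
Those 6 letters have J appearing 3 times and K appearing twice, giving (6)!/(3!·2!) = 60.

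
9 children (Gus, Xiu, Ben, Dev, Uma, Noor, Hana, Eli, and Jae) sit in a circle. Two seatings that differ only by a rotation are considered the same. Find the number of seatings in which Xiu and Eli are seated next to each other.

Glue Xiu and Eli into a block (2 internal orders). Seating 8 units around a circle gives (7)! arrangements.
So 2 × (7)! = 2 × 5040 = 10080.

10080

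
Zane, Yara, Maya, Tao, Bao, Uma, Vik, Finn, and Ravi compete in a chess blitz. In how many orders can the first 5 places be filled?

15120

This is an ordered selection of 5 from 9: P(9,5).
That gives 9 × 8 × 7 × 6 × 5 = 15120.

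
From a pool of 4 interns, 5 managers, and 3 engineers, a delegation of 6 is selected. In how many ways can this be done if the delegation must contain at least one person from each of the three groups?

With no constraint there are C(12,6) = 924 possible selections.
Selections missing a whole group: no interns → C(8,6) = 28; no managers → C(7,6) = 7; no engineers → C(9,6) = 84.
Add back selections omitting two groups (i.e. drawn from a single group): C(4,6) + C(5,6) + C(3,6) = 0.
By inclusion–exclusion: 924 − 119 + 0 = 805.

805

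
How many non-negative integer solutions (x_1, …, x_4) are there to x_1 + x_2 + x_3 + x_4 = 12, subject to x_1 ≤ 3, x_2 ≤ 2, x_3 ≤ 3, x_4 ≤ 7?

By stars and bars, unrestricted non-negative solutions to x_1+…+x_4 = 12 number C(12+3,3) = 455.
Subtract solutions that violate a single cap (substitute x_i' = x_i − (cap_i+1)): x_1 ≥ 4 gives C(11,3) = 165; x_2 ≥ 3 gives C(12,3) = 220; x_3 ≥ 4 gives C(11,3) = 165; x_4 ≥ 8 gives C(7,3) = 35. Together 585.
Add back pairs where two caps are both exceeded: 56 + 35 + 1 + 56 + 4 + 1 = 153.
Subtract triples: 4 + 0 + 0 + 0 = 4.
By inclusion–exclusion the count is 455 − 585 + 153 − 4 = 19.

19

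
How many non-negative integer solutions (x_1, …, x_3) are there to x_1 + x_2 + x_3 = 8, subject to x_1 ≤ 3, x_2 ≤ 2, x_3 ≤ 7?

By stars and bars, unrestricted non-negative solutions to x_1+…+x_3 = 8 number C(8+2,2) = 45.
Subtract solutions that violate a single cap (substitute x_i' = x_i − (cap_i+1)): x_1 ≥ 4 gives C(6,2) = 15; x_2 ≥ 3 gives C(7,2) = 21; x_3 ≥ 8 gives C(2,2) = 1. Together 37.
Add back pairs where two caps are both exceeded: 3 + 0 + 0 = 3.
By inclusion–exclusion the count is 45 − 37 + 3 = 11.

11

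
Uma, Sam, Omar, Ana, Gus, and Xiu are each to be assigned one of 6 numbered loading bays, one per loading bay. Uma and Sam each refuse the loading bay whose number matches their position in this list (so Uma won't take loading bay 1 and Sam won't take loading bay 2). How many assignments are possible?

Let Aᵢ (for i ∈ {1, 2}) be the placements that put person i in their forbidden loading bay. Any j of these fix j positions, leaving (6−j)! ways to fill the rest, and there are C(2,j) ways to pick which j.
By inclusion–exclusion, the number of valid placements is Σ_{j=0}^{2} (−1)^j C(2,j)·(6−j)!.
Computing: 720 − 240 + 24 = 504.

504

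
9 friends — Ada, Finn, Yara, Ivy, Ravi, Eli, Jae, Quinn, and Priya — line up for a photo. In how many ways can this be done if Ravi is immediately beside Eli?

80640

Treat {Ravi, Eli} as a single unit. There are 8 units to order, and the pair itself can be ordered 2 ways.
So the count is 2·(8)! = 80640.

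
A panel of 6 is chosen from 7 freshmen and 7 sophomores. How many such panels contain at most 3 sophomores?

2114

Split by how many sophomores are chosen (0 through 3).
Sum: C(7,0)·C(7,6) + C(7,1)·C(7,5) + C(7,2)·C(7,4) + C(7,3)·C(7,3) = 7 + 147 + 735 + 1225 = 2114.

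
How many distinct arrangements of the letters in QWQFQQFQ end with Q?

With the last slot taken by Q, it remains to arrange the other 7 letters (WQFQQFQ).
Those 7 letters have F appearing twice and Q appearing 4 times, giving (7)!/(4!·2!) = 105.

105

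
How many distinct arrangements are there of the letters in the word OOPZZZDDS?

OOPZZZDDS has 9 letters with D appearing twice, O appearing twice, and Z appearing 3 times.
The number of distinct arrangements is 9!/(3!·2!·2!) = 362880/24 = 15120.

15120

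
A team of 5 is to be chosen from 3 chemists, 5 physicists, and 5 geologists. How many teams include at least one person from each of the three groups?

925

Unrestricted: C(13,5) = 1287 ways to pick any 5 of the 13.
Subtract selections that omit an entire group: no chemists → C(10,5) = 252; no physicists → C(8,5) = 56; no geologists → C(8,5) = 56.
Add back selections omitting two groups (i.e. drawn from a single group): C(3,5) + C(5,5) + C(5,5) = 2.
By inclusion–exclusion: 1287 − 364 + 2 = 925.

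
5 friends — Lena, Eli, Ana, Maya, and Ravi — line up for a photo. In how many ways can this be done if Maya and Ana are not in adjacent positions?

There are 5! = 120 arrangements in all. If Maya and Ana are adjacent, merging them into one block gives 2·(4)! = 48 arrangements.
So 120 − 48 = 72 arrangements keep them apart.

72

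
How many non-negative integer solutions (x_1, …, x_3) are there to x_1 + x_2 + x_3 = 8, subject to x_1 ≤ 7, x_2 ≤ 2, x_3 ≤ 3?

11

Without the upper bounds there are C(10,2) = 45 ways to split 8 among 3 variables.
Subtract solutions that violate a single cap (substitute x_i' = x_i − (cap_i+1)): x_1 ≥ 8 gives C(2,2) = 1; x_2 ≥ 3 gives C(7,2) = 21; x_3 ≥ 4 gives C(6,2) = 15. Together 37.
Add back pairs where two caps are both exceeded: 0 + 0 + 3 = 3.
By inclusion–exclusion the count is 45 − 37 + 3 = 11.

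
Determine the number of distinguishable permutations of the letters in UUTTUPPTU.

Letter multiplicities in UUTTUPPTU: P×2, T×3, U×4.
The number of distinct arrangements is 9!/(4!·3!·2!) = 362880/288 = 1260.

1260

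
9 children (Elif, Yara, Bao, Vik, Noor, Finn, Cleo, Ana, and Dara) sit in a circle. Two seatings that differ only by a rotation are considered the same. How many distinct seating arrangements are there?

Around a circle, 9 distinct people have 9!/9 = (8)! = 40320 rotationally distinct seatings.

40320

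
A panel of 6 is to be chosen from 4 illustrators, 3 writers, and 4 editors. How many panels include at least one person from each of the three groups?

With no constraint there are C(11,6) = 462 possible selections.
Subtract selections that omit an entire group: no illustrators → C(7,6) = 7; no writers → C(8,6) = 28; no editors → C(7,6) = 7.
Add back selections omitting two groups (i.e. drawn from a single group): C(4,6) + C(3,6) + C(4,6) = 0.
By inclusion–exclusion: 462 − 42 + 0 = 420.

420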